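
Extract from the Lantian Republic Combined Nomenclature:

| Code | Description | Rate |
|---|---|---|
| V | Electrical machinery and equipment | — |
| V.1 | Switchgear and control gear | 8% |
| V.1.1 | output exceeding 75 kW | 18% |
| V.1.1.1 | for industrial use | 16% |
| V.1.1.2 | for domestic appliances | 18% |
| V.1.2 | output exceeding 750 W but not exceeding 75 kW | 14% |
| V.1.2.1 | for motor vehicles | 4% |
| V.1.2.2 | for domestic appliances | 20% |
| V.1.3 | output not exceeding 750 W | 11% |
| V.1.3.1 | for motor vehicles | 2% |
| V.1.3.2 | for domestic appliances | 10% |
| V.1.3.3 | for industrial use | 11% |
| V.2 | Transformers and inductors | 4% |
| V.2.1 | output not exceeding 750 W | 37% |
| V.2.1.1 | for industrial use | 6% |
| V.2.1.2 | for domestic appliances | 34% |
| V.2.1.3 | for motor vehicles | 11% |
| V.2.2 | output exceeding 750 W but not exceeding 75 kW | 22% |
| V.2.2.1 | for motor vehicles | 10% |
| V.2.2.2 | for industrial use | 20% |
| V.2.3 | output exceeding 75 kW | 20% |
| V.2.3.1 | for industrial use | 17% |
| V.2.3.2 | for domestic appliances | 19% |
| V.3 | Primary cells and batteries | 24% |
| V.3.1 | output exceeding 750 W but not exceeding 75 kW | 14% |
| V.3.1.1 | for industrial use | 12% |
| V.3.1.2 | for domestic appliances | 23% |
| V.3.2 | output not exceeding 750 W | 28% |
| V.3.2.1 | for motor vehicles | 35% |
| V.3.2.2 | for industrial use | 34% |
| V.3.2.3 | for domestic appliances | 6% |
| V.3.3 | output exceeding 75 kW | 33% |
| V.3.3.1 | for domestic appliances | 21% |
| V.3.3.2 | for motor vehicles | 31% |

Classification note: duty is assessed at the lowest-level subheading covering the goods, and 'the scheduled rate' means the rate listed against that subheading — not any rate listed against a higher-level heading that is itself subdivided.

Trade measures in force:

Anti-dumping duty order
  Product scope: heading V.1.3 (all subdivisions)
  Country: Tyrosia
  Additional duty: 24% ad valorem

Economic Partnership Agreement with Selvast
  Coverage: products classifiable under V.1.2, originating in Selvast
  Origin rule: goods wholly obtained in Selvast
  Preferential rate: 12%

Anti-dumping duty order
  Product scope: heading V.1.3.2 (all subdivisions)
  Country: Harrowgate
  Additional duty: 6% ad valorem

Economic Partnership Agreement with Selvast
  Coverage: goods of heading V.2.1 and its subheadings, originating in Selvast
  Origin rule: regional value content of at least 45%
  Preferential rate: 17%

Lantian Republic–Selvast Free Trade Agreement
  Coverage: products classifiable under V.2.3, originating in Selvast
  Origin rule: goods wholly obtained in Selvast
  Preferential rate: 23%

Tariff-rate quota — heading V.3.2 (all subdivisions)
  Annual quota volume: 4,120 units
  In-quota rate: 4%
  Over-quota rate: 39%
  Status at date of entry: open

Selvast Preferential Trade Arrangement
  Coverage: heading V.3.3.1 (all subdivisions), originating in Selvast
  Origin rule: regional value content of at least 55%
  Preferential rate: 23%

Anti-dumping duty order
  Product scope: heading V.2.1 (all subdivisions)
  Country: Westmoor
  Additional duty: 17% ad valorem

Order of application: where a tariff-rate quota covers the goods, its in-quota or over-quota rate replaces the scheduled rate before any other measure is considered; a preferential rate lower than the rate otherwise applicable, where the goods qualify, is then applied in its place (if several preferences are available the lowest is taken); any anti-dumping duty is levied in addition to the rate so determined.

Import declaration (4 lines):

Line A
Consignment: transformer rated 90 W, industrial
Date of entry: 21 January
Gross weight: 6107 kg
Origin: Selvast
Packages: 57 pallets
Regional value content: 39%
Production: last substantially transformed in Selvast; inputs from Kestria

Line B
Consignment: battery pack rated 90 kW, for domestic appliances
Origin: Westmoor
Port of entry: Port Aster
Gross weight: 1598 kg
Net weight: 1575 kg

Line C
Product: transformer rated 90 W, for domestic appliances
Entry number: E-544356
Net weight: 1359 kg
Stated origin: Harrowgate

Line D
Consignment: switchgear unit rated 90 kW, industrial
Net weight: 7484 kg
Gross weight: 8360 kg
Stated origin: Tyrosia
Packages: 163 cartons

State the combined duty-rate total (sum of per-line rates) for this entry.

Line A: transformer → V.2; rated 90 W → V.2.1; industrial → V.2.1.1. Scheduled 6%. Selvast agreement on V.1.2: V.2.1.1 not covered; Selvast agreement on V.2.1: RVC < 45%; Selvast agreement on V.2.3: V.2.1.1 not covered; Selvast agreement on V.3.3.1: V.2.1.1 not covered. → 6%.
Line B: battery pack → V.3; rated 90 kW → V.3.3; for domestic appliances → V.3.3.1. Scheduled 21%. No special measure applies. → 21%.
Line C: transformer → V.2; rated 90 W → V.2.1; for domestic appliances → V.2.1.2. Scheduled 34%. No special measure applies. → 34%.
Line D: switchgear unit → V.1; rated 90 kW → V.1.1; industrial → V.1.1.1. Scheduled 16%. No special measure applies. → 16%.
Sum: 6% + 21% + 34% + 16% = 77%.

77%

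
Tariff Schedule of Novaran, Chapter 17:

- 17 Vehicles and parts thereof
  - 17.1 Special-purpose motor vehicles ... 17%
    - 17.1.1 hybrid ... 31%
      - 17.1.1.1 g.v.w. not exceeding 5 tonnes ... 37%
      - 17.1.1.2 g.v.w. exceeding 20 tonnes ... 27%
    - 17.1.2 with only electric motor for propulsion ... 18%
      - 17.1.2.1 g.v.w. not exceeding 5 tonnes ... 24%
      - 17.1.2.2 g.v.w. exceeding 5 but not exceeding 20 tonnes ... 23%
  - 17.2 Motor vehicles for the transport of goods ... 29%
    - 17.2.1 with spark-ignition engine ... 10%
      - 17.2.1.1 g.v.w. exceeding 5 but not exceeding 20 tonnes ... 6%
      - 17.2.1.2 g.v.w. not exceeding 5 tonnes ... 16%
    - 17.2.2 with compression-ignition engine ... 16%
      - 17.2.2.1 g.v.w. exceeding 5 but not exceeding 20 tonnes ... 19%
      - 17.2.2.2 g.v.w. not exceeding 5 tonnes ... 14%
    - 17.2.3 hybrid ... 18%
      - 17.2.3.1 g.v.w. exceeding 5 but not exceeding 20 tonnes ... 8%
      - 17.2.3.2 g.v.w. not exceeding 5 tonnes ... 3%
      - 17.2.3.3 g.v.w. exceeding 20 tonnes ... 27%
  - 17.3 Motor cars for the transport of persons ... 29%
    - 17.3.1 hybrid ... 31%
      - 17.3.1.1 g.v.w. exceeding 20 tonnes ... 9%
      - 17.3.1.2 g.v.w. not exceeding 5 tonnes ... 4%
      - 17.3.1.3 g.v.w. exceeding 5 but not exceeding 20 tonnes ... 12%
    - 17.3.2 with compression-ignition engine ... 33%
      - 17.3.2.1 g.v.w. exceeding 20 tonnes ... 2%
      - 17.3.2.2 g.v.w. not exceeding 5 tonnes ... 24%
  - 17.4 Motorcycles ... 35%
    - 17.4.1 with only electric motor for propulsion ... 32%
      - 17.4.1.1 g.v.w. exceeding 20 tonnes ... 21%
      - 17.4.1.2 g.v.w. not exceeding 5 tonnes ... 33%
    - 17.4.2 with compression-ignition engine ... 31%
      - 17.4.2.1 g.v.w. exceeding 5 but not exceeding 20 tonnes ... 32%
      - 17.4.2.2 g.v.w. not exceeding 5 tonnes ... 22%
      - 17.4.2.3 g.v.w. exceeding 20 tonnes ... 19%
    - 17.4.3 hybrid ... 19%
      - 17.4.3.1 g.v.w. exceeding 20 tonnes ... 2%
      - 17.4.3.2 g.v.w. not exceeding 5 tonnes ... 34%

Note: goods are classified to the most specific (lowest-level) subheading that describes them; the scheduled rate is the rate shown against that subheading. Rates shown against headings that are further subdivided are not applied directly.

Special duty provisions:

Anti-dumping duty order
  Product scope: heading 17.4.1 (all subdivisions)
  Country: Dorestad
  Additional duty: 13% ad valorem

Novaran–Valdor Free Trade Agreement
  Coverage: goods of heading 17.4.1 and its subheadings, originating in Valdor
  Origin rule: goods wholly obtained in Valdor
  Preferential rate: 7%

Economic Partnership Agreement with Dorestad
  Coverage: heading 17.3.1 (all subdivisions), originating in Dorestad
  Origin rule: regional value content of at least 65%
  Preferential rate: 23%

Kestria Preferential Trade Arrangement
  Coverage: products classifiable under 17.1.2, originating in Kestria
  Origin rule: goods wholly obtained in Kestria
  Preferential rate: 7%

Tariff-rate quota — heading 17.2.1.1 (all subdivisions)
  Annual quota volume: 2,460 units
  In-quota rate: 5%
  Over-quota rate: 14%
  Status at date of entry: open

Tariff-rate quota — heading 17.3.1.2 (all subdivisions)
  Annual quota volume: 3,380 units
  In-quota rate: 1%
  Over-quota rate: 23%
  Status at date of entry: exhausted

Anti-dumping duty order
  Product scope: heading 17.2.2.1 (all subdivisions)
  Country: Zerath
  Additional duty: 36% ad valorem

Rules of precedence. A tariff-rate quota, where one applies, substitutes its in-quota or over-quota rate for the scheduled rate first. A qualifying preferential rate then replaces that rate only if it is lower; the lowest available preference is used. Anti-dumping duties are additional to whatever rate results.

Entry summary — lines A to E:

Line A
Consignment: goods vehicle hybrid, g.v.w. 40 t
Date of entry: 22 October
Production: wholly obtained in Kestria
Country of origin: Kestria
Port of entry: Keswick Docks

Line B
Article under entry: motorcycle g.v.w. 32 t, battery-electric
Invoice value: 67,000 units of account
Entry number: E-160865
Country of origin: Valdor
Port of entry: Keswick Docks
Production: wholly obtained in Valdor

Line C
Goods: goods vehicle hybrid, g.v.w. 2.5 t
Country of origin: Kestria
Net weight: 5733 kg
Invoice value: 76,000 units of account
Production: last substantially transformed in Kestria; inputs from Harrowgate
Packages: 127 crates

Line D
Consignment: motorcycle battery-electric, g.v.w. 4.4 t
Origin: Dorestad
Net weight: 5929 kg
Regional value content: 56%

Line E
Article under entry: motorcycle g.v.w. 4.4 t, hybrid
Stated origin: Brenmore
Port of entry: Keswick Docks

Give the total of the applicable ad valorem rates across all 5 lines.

Line A: goods vehicle → 17.2; hybrid → 17.2.3; g.v.w. 40 t → 17.2.3.3. Scheduled 27%. Kestria agreement on 17.1.2: 17.2.3.3 not covered. → 27%.
Line B: motorcycle → 17.4; battery-electric → 17.4.1; g.v.w. 32 t → 17.4.1.1. Scheduled 21%. Valdor agreement on 17.4.1: wholly obtained → 7% available; preferential 7%. → 7%.
Line C: goods vehicle → 17.2; hybrid → 17.2.3; g.v.w. 2.5 t → 17.2.3.2. Scheduled 3%. Kestria agreement on 17.1.2: 17.2.3.2 not covered. → 3%.
Line D: motorcycle → 17.4; battery-electric → 17.4.1; g.v.w. 4.4 t → 17.4.1.2. Scheduled 33%. Dorestad agreement on 17.3.1: 17.4.1.2 not covered; anti-dumping (Dorestad, 17.4.1): +13%; total 33% + 13% = 46%. → 46%.
Line E: motorcycle → 17.4; hybrid → 17.4.3; g.v.w. 4.4 t → 17.4.3.2. Scheduled 34%. No special measure applies. → 34%.
Sum: 27% + 7% + 3% + 46% + 34% = 117%.

117%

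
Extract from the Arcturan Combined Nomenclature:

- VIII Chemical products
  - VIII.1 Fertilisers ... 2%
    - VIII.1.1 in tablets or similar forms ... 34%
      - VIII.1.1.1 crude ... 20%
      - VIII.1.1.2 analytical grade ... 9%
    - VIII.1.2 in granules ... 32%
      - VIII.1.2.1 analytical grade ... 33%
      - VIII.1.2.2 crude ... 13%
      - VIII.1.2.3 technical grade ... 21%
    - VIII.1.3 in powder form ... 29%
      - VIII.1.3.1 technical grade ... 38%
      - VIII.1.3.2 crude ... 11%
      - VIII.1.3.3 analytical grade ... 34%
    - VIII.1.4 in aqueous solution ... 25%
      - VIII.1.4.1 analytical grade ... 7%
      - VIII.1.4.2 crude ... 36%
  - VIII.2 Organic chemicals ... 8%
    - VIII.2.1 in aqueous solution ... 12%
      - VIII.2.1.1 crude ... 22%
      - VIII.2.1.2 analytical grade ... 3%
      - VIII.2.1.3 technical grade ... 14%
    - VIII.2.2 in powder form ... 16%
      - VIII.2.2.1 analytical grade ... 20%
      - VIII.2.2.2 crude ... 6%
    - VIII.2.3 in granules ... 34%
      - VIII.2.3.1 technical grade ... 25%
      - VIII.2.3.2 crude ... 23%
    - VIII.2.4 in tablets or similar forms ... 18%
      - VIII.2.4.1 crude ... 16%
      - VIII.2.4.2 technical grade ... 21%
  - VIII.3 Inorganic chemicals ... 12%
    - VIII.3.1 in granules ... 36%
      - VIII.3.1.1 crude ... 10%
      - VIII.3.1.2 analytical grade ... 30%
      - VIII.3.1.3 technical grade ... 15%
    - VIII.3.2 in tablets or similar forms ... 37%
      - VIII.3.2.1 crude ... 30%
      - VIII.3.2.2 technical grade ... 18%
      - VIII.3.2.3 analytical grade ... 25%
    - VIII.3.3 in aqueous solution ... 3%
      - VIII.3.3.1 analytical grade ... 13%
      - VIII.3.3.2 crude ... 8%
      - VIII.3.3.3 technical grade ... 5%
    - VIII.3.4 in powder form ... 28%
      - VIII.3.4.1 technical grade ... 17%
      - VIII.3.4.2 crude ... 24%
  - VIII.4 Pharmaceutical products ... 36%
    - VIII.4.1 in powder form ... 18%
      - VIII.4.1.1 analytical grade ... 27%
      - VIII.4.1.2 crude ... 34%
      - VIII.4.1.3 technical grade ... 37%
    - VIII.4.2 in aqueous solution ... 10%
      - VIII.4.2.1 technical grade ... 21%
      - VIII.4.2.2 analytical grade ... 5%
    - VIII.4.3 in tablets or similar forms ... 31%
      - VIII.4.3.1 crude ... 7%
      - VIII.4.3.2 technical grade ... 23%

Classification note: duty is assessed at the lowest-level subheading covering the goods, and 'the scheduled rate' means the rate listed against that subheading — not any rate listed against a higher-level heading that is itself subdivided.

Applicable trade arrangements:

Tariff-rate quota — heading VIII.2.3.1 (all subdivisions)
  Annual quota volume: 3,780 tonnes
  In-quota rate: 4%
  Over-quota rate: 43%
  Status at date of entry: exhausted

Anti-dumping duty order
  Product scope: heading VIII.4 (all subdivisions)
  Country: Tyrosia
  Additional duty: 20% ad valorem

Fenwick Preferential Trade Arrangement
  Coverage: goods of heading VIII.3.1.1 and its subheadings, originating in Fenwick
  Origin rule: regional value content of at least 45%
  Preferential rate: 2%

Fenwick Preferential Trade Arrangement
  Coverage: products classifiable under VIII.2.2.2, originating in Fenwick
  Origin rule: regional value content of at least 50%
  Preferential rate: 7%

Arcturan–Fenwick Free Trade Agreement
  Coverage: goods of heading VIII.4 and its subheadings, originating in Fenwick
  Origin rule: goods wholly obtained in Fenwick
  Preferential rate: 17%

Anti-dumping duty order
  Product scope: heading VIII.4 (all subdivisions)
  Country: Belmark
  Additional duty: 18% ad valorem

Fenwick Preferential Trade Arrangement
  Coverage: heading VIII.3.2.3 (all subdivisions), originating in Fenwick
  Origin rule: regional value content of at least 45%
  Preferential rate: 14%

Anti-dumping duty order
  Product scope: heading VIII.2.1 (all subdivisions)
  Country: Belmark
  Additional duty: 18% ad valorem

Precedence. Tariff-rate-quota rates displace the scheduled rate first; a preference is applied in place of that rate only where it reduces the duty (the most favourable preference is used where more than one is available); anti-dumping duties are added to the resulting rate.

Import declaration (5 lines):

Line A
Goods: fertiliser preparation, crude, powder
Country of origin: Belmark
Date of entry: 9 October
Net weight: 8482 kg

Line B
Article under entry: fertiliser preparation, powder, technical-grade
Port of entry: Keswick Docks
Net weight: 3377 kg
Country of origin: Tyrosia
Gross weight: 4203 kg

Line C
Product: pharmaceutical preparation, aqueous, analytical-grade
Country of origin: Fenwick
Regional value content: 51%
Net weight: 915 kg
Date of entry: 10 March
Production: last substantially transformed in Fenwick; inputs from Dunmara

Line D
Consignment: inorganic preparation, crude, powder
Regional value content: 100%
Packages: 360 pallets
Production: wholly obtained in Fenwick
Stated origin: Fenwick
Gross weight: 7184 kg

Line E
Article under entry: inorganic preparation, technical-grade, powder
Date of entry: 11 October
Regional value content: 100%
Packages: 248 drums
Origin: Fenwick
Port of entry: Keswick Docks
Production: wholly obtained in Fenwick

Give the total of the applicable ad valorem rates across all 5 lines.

95%

Line A: fertiliser → VIII.1; powder → VIII.1.3; crude → VIII.1.3.2. Scheduled 11%. No special measure applies. → 11%.
Line B: fertiliser → VIII.1; powder → VIII.1.3; technical-grade → VIII.1.3.1. Scheduled 38%. No special measure applies. → 38%.
Line C: pharmaceutical → VIII.4; aqueous → VIII.4.2; analytical-grade → VIII.4.2.2. Scheduled 5%. Fenwick agreement on VIII.3.1.1: VIII.4.2.2 not covered; Fenwick agreement on VIII.2.2.2: VIII.4.2.2 not covered; Fenwick agreement on VIII.4: not wholly obtained; Fenwick agreement on VIII.3.2.3: VIII.4.2.2 not covered. → 5%.
Line D: inorganic → VIII.3; powder → VIII.3.4; crude → VIII.3.4.2. Scheduled 24%. Fenwick agreement on VIII.3.1.1: VIII.3.4.2 not covered; Fenwick agreement on VIII.2.2.2: VIII.3.4.2 not covered; Fenwick agreement on VIII.4: VIII.3.4.2 not covered; Fenwick agreement on VIII.3.2.3: VIII.3.4.2 not covered. → 24%.
Line E: inorganic → VIII.3; powder → VIII.3.4; technical-grade → VIII.3.4.1. Scheduled 17%. Fenwick agreement on VIII.3.1.1: VIII.3.4.1 not covered; Fenwick agreement on VIII.2.2.2: VIII.3.4.1 not covered; Fenwick agreement on VIII.4: VIII.3.4.1 not covered; Fenwick agreement on VIII.3.2.3: VIII.3.4.1 not covered. → 17%.
Sum: 11% + 38% + 5% + 24% + 17% = 95%.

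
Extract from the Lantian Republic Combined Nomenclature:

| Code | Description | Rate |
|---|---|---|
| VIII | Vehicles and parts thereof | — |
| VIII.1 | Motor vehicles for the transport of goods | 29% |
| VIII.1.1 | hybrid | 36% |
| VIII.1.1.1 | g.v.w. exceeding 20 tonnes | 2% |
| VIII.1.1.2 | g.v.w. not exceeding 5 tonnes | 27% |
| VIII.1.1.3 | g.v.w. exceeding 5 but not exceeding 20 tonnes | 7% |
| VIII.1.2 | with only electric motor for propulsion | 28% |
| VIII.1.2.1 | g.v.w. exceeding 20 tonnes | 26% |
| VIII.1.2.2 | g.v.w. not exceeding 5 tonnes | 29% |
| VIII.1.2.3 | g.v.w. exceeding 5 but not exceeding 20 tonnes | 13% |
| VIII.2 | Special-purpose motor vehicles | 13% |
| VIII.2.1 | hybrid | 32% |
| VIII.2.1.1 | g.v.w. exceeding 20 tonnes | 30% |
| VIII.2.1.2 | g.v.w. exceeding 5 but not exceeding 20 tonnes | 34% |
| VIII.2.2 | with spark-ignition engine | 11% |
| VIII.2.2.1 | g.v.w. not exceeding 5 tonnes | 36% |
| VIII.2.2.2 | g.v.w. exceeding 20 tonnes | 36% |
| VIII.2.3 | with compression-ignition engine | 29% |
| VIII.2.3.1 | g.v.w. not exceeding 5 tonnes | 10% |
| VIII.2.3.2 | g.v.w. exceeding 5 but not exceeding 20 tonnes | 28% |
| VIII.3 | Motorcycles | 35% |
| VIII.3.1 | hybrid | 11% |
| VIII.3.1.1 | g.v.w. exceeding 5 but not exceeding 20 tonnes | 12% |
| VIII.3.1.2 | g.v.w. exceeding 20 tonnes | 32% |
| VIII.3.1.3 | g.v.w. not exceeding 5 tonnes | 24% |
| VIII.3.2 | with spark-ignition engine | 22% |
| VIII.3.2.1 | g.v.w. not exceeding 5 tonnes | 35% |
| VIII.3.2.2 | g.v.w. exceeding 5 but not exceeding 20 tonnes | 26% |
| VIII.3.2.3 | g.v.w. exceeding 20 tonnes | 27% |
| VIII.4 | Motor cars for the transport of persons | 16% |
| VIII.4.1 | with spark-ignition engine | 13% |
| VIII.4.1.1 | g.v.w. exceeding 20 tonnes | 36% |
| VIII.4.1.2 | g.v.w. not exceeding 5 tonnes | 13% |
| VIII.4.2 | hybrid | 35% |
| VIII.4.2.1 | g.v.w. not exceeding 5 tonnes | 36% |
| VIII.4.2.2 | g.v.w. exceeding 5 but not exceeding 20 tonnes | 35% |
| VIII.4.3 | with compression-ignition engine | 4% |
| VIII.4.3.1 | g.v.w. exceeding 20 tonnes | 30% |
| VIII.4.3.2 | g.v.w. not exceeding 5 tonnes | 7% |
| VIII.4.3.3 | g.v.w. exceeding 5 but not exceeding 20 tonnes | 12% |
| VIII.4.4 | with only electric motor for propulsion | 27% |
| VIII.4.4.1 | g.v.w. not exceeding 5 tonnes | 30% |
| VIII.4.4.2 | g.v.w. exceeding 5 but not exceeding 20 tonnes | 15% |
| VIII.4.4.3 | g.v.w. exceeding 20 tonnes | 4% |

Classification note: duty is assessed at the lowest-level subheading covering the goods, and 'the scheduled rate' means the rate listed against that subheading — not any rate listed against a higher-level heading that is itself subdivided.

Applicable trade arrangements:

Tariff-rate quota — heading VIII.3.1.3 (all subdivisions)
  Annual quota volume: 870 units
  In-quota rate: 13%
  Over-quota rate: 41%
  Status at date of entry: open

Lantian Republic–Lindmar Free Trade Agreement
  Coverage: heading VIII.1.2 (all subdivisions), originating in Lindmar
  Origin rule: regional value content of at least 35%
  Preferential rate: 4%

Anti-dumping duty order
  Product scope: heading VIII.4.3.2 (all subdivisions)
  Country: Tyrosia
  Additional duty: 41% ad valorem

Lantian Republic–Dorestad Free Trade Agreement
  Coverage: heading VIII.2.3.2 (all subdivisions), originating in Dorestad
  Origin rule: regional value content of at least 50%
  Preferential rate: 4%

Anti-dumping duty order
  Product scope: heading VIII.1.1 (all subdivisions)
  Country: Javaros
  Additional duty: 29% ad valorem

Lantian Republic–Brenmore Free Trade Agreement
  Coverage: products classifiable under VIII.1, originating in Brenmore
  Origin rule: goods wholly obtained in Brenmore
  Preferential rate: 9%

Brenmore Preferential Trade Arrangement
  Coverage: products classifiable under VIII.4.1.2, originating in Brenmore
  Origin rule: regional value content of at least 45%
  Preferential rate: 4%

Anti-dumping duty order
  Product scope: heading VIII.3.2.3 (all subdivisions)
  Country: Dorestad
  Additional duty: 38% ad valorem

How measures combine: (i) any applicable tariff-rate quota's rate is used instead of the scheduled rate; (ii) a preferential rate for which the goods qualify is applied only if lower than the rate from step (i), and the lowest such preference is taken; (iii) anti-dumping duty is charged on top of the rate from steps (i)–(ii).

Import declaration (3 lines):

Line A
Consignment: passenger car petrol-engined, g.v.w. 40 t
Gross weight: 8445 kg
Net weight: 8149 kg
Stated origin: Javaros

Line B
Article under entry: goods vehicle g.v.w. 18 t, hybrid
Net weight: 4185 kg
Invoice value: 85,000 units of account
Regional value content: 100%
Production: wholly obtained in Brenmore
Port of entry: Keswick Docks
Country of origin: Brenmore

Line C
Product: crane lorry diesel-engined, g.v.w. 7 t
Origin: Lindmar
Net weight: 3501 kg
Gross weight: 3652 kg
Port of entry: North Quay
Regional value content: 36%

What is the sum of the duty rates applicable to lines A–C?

71%

Line A: passenger car → VIII.4; petrol-engined → VIII.4.1; g.v.w. 40 t → VIII.4.1.1. Scheduled 36%. No special measure applies. → 36%.
Line B: goods vehicle → VIII.1; hybrid → VIII.1.1; g.v.w. 18 t → VIII.1.1.3. Scheduled 7%. Brenmore agreement on VIII.1: wholly obtained → 9% available; Brenmore agreement on VIII.4.1.2: VIII.1.1.3 not covered; preference 9% not lower than 7% → no reduction. → 7%.
Line C: crane lorry → VIII.2; diesel-engined → VIII.2.3; g.v.w. 7 t → VIII.2.3.2. Scheduled 28%. Lindmar agreement on VIII.1.2: VIII.2.3.2 not covered. → 28%.
Sum: 36% + 7% + 28% = 71%.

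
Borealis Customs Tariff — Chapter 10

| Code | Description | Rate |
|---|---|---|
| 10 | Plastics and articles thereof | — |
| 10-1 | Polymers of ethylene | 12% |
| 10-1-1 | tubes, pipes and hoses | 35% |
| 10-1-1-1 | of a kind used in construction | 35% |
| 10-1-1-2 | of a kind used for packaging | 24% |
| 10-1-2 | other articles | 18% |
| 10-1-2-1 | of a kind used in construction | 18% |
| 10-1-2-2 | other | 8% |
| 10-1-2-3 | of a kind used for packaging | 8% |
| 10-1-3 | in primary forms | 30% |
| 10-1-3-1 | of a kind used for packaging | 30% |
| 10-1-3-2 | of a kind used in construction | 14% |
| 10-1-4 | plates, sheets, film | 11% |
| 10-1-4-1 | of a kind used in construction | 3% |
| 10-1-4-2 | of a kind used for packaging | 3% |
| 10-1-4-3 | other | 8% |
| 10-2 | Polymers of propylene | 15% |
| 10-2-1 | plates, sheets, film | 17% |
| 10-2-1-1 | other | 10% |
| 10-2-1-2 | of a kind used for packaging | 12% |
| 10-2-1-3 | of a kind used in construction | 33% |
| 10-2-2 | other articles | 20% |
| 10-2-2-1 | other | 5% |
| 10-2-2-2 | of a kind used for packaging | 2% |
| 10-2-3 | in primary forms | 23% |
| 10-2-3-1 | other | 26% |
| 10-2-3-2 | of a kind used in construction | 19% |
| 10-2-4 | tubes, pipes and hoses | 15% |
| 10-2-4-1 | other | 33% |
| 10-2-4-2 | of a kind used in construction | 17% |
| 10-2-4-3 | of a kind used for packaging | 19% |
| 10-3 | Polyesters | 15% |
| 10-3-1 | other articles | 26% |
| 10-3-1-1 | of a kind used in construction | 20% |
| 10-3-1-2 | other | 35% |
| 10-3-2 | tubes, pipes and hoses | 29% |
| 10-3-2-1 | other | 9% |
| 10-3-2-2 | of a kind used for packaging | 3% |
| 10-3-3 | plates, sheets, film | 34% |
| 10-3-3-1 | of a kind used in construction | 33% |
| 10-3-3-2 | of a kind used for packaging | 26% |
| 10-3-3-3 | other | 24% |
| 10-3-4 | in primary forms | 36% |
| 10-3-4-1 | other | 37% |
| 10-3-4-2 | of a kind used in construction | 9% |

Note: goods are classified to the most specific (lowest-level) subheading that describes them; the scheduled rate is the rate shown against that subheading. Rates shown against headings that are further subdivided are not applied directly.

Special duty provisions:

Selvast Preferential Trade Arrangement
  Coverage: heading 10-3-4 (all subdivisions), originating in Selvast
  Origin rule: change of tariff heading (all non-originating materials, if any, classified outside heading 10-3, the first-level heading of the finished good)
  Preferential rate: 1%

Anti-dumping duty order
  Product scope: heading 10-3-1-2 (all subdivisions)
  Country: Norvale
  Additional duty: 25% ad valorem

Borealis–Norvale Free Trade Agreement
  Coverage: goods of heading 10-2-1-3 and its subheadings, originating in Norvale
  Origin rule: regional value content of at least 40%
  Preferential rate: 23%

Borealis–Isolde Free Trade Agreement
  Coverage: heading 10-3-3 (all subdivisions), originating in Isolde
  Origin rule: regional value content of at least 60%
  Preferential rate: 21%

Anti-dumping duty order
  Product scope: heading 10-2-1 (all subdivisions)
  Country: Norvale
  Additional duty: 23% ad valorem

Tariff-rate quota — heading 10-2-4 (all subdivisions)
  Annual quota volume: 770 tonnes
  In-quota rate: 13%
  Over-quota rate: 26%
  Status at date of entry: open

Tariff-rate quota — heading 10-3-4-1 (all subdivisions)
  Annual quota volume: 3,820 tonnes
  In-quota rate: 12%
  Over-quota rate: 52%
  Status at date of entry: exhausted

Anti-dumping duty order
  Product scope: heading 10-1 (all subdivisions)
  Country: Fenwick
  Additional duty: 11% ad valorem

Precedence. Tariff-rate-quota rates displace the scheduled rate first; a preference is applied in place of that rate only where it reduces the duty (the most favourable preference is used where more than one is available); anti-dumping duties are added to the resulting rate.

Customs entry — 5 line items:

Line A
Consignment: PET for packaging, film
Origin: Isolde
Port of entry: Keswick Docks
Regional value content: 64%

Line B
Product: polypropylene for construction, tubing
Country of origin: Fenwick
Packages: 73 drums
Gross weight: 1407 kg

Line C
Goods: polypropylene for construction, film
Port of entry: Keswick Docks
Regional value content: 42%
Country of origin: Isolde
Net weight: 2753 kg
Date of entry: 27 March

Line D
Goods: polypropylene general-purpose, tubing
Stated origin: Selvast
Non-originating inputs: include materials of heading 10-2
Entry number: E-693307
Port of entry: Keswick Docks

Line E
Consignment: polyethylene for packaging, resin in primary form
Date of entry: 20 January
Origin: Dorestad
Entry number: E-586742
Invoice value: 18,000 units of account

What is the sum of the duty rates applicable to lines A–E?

Line A: PET → 10-3; film → 10-3-3; for packaging → 10-3-3-2. Scheduled 26%. Isolde agreement on 10-3-3: RVC ≥ 60% → 21% available; preferential 21%. → 21%.
Line B: polypropylene → 10-2; tubing → 10-2-4; for construction → 10-2-4-2. Scheduled 17%. quota on 10-2-4 open → in-quota 13%. → 13%.
Line C: polypropylene → 10-2; film → 10-2-1; for construction → 10-2-1-3. Scheduled 33%. Isolde agreement on 10-3-3: 10-2-1-3 not covered. → 33%.
Line D: polypropylene → 10-2; tubing → 10-2-4; general-purpose → 10-2-4-1. Scheduled 33%. quota on 10-2-4 open → in-quota 13%; Selvast agreement on 10-3-4: 10-2-4-1 not covered. → 13%.
Line E: polyethylene → 10-1; resin in primary form → 10-1-3; for packaging → 10-1-3-1. Scheduled 30%. No special measure applies. → 30%.
Sum: 21% + 13% + 33% + 13% + 30% = 110%.

110%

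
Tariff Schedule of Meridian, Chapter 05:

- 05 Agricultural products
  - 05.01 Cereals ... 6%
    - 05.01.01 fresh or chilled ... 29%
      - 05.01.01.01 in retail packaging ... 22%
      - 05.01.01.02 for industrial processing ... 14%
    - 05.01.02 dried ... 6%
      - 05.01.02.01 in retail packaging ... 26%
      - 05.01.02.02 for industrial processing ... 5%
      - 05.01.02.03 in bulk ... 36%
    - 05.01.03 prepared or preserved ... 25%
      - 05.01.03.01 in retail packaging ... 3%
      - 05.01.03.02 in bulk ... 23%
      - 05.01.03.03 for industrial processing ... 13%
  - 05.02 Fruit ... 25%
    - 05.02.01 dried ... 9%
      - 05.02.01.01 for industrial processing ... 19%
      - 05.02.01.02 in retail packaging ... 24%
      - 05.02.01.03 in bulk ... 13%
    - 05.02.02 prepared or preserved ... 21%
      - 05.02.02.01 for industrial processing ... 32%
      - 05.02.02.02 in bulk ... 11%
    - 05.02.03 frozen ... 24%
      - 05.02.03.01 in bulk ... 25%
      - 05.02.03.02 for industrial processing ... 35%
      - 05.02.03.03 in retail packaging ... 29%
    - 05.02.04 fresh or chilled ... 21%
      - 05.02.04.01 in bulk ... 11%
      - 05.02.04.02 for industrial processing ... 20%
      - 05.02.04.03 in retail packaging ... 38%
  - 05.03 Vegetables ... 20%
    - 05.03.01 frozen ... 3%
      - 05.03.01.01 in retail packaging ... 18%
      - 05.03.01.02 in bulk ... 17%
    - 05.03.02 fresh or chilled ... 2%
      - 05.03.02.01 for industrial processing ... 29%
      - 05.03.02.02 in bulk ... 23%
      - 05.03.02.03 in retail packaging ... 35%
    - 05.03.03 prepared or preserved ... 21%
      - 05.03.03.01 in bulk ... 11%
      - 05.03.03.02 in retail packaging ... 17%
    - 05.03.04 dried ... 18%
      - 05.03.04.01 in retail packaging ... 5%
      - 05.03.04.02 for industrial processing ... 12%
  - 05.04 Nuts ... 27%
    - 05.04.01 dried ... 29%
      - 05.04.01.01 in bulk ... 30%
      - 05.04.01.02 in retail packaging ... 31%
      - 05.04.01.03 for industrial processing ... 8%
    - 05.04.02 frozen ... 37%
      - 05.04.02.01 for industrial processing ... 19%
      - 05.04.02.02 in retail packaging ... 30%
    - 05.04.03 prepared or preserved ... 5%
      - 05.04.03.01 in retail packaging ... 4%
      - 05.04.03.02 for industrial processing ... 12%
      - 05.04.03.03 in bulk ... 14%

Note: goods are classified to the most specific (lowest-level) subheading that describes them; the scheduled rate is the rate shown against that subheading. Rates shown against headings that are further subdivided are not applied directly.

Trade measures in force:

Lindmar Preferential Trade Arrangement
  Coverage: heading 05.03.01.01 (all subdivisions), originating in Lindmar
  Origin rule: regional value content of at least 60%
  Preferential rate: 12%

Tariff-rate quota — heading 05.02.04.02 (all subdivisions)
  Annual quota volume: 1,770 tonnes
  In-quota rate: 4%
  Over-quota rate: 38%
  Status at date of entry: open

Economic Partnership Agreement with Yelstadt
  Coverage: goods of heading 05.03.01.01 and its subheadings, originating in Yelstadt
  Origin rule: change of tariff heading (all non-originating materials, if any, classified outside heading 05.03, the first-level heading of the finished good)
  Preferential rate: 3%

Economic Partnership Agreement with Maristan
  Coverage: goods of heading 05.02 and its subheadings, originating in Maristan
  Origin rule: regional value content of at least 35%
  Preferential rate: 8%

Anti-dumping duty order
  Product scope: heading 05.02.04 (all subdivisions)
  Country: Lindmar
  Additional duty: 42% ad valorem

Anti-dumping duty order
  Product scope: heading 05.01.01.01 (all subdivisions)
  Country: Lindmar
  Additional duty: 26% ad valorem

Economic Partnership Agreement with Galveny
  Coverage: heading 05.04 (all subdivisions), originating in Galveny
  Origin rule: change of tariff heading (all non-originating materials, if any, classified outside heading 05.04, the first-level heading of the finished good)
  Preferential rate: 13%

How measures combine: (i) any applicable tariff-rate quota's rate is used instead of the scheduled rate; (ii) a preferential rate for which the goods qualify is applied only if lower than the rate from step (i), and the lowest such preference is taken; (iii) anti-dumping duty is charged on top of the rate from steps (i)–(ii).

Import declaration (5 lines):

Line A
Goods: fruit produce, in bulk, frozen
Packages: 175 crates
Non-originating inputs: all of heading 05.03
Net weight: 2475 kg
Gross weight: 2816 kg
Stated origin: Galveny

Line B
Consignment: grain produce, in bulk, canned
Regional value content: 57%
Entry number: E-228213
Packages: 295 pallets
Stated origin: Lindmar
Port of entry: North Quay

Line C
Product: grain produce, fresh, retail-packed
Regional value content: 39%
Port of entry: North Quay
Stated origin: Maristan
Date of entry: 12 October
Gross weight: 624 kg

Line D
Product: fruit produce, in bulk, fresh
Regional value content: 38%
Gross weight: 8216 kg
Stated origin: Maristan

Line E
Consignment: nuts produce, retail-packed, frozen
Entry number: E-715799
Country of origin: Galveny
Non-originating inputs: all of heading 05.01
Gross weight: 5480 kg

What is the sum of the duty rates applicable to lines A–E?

Line A: fruit → 05.02; frozen → 05.02.03; in bulk → 05.02.03.01. Scheduled 25%. Galveny agreement on 05.04: 05.02.03.01 not covered. → 25%.
Line B: grain → 05.01; canned → 05.01.03; in bulk → 05.01.03.02. Scheduled 23%. Lindmar agreement on 05.03.01.01: 05.01.03.02 not covered. → 23%.
Line C: grain → 05.01; fresh → 05.01.01; retail-packed → 05.01.01.01. Scheduled 22%. Maristan agreement on 05.02: 05.01.01.01 not covered. → 22%.
Line D: fruit → 05.02; fresh → 05.02.04; in bulk → 05.02.04.01. Scheduled 11%. Maristan agreement on 05.02: RVC ≥ 35% → 8% available; preferential 8%. → 8%.
Line E: nuts → 05.04; frozen → 05.04.02; retail-packed → 05.04.02.02. Scheduled 30%. Galveny agreement on 05.04: CTH met → 13% available; preferential 13%. → 13%.
Sum: 25% + 23% + 22% + 8% + 13% = 91%.

91%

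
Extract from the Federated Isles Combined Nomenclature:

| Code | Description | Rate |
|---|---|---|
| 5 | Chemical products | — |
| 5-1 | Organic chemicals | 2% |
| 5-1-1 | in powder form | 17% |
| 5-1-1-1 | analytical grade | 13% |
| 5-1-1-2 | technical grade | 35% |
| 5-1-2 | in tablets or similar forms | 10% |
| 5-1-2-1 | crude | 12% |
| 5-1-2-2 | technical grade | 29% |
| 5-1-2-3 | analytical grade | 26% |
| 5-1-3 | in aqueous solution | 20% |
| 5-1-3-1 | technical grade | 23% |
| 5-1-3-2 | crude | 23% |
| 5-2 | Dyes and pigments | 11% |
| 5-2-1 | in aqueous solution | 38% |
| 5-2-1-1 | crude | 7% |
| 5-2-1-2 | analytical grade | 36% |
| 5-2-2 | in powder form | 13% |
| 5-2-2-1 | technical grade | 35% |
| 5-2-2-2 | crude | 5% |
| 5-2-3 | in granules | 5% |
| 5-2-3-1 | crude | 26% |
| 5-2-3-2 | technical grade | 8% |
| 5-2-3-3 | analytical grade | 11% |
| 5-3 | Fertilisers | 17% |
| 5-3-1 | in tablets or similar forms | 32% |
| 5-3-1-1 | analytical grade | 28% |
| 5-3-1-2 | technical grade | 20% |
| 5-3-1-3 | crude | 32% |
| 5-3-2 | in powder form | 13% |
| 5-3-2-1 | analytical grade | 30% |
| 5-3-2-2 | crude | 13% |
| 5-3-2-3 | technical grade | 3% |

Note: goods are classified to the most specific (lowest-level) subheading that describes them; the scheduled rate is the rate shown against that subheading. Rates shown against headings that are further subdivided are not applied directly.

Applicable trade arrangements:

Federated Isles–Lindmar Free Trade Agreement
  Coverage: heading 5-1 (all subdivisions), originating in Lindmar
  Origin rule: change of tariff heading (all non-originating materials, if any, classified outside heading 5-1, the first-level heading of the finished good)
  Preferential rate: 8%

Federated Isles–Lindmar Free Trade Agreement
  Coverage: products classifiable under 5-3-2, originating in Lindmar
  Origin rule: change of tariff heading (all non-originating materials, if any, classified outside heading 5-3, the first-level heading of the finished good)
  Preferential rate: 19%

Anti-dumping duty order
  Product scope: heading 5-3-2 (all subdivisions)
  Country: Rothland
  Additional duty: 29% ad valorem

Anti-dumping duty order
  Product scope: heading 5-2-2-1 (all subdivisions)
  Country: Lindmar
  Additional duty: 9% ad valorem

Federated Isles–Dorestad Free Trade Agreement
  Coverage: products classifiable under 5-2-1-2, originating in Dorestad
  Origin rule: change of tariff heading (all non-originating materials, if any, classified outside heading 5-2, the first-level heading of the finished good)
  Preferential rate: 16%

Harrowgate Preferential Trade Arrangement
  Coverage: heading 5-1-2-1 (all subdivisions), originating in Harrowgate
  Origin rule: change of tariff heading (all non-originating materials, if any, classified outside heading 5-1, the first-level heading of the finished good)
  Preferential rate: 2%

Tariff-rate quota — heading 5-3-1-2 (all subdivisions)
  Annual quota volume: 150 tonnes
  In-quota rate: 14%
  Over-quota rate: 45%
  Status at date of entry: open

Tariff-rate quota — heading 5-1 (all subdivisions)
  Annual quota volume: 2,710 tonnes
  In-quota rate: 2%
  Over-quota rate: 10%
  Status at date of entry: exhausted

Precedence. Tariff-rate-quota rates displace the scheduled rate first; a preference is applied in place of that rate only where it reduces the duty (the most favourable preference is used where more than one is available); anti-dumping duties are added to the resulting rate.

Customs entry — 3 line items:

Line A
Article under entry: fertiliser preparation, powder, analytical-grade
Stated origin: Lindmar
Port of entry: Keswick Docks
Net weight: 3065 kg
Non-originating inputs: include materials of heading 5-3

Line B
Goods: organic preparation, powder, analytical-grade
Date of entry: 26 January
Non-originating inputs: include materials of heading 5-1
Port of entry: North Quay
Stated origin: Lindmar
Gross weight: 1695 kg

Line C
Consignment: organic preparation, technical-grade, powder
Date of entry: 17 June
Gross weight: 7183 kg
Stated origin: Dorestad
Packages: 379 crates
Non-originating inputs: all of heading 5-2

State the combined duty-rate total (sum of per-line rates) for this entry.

Line A: fertiliser → 5-3; powder → 5-3-2; analytical-grade → 5-3-2-1. Scheduled 30%. Lindmar agreement on 5-1: 5-3-2-1 not covered; Lindmar agreement on 5-3-2: CTH not met. → 30%.
Line B: organic → 5-1; powder → 5-1-1; analytical-grade → 5-1-1-1. Scheduled 13%. quota on 5-1 exhausted → over-quota 10%; Lindmar agreement on 5-1: CTH not met; Lindmar agreement on 5-3-2: 5-1-1-1 not covered. → 10%.
Line C: organic → 5-1; powder → 5-1-1; technical-grade → 5-1-1-2. Scheduled 35%. quota on 5-1 exhausted → over-quota 10%; Dorestad agreement on 5-2-1-2: 5-1-1-2 not covered. → 10%.
Sum: 30% + 10% + 10% = 50%.

50%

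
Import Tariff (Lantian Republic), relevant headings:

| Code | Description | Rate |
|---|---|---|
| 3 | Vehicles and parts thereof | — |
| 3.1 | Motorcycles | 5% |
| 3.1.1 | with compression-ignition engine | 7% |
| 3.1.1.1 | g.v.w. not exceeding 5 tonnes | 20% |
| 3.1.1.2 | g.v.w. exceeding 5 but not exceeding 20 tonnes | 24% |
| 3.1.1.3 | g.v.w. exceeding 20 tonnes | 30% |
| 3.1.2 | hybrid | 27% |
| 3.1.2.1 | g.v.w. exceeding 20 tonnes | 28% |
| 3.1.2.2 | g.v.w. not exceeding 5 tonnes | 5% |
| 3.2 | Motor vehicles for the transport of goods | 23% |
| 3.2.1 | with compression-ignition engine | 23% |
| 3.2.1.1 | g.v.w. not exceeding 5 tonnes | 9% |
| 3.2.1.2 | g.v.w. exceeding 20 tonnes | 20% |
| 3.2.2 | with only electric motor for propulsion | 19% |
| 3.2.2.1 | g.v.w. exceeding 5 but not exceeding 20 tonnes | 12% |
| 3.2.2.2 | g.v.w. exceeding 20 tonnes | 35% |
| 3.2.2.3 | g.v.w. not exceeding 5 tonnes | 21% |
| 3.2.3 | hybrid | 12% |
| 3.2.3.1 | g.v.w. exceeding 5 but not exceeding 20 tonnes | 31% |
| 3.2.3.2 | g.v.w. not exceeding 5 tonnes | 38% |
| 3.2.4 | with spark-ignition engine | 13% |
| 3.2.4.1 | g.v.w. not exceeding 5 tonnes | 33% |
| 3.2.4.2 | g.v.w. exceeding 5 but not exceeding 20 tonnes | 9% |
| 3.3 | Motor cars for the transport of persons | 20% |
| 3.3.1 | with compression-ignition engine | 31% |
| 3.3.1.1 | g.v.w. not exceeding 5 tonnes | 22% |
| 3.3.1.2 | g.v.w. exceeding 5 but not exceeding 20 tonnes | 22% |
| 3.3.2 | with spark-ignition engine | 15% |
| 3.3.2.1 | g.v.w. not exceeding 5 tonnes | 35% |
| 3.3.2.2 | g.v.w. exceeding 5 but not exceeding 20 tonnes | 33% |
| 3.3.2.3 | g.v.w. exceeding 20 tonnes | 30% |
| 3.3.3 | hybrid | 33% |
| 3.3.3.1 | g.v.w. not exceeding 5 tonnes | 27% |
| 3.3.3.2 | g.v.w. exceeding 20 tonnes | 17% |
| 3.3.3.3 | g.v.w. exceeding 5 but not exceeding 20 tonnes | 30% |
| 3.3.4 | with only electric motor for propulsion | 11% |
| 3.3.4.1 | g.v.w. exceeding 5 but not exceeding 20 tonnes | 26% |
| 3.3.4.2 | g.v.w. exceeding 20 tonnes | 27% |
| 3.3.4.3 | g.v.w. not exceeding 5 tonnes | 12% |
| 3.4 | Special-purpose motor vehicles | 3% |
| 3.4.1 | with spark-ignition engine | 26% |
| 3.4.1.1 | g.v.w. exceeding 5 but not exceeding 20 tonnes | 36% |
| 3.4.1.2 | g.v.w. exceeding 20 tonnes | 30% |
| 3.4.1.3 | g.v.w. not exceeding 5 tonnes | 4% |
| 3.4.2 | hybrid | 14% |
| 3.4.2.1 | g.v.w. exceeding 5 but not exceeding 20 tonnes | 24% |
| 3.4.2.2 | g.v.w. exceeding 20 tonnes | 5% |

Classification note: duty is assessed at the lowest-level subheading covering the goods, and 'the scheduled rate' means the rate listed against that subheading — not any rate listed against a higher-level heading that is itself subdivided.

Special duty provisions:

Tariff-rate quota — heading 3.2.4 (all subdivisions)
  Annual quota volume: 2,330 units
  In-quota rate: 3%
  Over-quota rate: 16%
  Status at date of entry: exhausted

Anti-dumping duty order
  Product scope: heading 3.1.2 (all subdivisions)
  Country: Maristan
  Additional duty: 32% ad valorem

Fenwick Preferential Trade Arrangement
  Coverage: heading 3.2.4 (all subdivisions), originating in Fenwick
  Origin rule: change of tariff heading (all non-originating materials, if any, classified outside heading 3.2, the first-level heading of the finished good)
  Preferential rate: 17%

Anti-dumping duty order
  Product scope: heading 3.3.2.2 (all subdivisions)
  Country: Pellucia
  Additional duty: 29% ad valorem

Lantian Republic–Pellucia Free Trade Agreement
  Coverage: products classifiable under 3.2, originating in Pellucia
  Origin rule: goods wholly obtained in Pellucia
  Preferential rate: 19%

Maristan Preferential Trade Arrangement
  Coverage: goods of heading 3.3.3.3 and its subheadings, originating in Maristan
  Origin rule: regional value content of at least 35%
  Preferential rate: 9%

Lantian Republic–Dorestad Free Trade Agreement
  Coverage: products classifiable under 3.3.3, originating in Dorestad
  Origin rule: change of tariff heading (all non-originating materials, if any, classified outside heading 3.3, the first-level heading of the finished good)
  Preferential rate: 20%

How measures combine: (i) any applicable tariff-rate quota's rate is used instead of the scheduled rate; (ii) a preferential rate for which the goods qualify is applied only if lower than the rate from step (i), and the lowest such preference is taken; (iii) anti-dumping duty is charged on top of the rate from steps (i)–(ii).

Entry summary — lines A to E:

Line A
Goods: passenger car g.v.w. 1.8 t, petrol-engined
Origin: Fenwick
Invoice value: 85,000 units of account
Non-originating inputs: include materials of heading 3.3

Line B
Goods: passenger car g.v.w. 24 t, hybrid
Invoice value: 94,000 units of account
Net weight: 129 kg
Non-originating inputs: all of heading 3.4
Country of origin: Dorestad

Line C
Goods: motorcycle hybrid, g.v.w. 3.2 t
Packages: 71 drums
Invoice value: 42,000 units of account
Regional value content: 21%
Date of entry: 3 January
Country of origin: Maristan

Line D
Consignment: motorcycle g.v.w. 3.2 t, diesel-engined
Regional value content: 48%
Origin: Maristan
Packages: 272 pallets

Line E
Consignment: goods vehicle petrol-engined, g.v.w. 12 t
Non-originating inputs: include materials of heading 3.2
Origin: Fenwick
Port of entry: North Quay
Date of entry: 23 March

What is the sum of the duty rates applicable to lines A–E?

125%

Line A: passenger car → 3.3; petrol-engined → 3.3.2; g.v.w. 1.8 t → 3.3.2.1. Scheduled 35%. Fenwick agreement on 3.2.4: 3.3.2.1 not covered. → 35%.
Line B: passenger car → 3.3; hybrid → 3.3.3; g.v.w. 24 t → 3.3.3.2. Scheduled 17%. Dorestad agreement on 3.3.3: CTH met → 20% available; preference 20% not lower than 17% → no reduction. → 17%.
Line C: motorcycle → 3.1; hybrid → 3.1.2; g.v.w. 3.2 t → 3.1.2.2. Scheduled 5%. Maristan agreement on 3.3.3.3: 3.1.2.2 not covered; anti-dumping (Maristan, 3.1.2): +32%; total 5% + 32% = 37%. → 37%.
Line D: motorcycle → 3.1; diesel-engined → 3.1.1; g.v.w. 3.2 t → 3.1.1.1. Scheduled 20%. Maristan agreement on 3.3.3.3: 3.1.1.1 not covered. → 20%.
Line E: goods vehicle → 3.2; petrol-engined → 3.2.4; g.v.w. 12 t → 3.2.4.2. Scheduled 9%. quota on 3.2.4 exhausted → over-quota 16%; Fenwick agreement on 3.2.4: CTH not met. → 16%.
Sum: 35% + 17% + 37% + 20% + 16% = 125%.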